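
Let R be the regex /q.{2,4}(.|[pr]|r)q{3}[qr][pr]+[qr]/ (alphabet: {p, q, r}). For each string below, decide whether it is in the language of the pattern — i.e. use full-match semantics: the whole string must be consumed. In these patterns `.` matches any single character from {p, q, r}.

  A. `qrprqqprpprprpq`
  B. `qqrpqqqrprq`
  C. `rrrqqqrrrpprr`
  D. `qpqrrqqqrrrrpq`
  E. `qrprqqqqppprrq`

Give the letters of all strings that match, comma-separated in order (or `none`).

B, D, E

A → no match
B → match
C → no match — must start with `q`
D → match
E → match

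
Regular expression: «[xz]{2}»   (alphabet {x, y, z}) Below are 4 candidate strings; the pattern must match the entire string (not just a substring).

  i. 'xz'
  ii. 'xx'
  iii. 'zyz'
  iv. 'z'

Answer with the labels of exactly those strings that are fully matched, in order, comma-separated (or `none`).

i → match
ii → match
iii → no match
iv → no match

i, ii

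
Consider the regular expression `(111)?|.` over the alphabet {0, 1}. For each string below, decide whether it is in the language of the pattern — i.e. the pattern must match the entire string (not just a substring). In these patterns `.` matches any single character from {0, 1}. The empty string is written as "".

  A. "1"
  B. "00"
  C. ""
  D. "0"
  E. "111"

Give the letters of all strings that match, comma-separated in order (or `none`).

A, C, D, E

A → match
B → no match
C → match
D → match
E → match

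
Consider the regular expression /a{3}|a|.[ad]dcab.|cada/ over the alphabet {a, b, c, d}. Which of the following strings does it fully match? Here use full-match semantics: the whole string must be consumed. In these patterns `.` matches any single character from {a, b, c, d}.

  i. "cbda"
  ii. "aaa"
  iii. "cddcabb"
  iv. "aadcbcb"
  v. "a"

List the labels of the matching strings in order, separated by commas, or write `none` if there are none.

ii, iii, v

i. "cbda" → no match
ii. "aaa" → match
iii. "cddcabb" → match
iv. "aadcbcb" → no match
v. "a" → match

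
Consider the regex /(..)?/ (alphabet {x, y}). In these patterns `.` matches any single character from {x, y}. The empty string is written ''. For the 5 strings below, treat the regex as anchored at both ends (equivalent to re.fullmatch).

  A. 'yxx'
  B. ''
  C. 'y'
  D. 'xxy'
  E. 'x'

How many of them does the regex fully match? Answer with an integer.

1

A → no match
B → match
C → no match
D → no match
E → no match
Total matched: 1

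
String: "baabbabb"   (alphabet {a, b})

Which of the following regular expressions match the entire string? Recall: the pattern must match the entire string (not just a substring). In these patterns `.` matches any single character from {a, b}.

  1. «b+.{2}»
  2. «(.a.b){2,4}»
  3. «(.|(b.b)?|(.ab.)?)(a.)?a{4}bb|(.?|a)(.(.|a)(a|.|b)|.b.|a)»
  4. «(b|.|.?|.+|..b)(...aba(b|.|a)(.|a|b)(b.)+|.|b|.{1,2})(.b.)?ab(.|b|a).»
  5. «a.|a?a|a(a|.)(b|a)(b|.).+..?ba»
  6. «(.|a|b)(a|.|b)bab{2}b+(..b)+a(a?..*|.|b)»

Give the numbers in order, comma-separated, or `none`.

2

1 → no match
2 → match
3 → no match
4 → no match
5 → no match
6 → no match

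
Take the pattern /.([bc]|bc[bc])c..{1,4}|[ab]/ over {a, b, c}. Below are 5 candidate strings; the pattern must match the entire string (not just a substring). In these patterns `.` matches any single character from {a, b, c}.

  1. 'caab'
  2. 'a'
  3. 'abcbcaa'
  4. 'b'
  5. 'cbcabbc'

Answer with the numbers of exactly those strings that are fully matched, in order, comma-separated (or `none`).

2, 3, 4, 5

1 → no match
2 → match
3 → match
4 → match
5 → match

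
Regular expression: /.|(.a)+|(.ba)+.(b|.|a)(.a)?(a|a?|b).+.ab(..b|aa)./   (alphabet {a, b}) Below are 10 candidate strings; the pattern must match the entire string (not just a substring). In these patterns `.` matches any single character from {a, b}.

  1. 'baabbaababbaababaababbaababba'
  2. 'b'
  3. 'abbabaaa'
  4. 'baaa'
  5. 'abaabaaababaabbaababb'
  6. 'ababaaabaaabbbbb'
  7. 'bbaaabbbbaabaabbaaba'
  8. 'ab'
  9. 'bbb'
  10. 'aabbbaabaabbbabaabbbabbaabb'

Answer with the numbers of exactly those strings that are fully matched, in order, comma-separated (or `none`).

2, 4, 6

1 → no match
2 → match
3 → no match
4 → match
5 → no match
6 → match
7 → no match
8 → no match
9 → no match
10 → no match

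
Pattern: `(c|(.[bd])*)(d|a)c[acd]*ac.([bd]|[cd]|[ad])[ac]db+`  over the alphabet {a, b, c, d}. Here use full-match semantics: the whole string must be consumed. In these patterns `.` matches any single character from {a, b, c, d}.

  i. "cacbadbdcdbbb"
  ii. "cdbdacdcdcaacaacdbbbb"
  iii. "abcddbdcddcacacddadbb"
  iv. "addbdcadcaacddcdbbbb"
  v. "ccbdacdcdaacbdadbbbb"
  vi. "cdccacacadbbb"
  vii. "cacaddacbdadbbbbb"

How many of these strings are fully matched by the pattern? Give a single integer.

5

i → no match
ii → match
iii → match
iv → match
v → no match
vi → match
vii → match
Total matched: 5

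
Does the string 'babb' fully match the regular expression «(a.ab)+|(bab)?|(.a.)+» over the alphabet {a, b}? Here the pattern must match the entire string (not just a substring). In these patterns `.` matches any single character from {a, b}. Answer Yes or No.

No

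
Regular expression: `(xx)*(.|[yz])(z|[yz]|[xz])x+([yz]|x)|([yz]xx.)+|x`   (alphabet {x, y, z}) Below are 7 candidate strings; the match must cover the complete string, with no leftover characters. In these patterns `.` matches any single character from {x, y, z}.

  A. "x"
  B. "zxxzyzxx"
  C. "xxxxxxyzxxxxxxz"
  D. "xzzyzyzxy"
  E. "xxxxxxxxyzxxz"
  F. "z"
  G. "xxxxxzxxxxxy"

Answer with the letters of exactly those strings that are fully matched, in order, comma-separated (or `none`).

A → match
B → no match
C → match
D → no match
E → match
F → no match
G → match

A, C, E, G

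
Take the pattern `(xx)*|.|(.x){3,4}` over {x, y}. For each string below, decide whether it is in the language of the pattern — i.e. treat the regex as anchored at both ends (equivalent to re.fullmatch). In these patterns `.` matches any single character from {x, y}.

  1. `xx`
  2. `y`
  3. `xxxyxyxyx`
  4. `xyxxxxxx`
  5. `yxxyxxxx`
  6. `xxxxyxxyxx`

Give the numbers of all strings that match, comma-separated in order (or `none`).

1, 2

1 → match
2 → match
3 → no match
4 → no match
5 → no match
6 → no match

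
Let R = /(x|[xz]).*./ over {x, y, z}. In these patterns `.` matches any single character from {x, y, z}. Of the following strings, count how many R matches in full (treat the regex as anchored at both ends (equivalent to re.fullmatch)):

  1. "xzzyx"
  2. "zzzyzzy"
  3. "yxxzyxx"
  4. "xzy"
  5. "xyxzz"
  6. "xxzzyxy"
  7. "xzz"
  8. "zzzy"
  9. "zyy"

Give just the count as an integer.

1 → match
2 → match
3 → no match
4 → match
5 → match
6 → match
7 → match
8 → match
9 → match
Total matched: 8

8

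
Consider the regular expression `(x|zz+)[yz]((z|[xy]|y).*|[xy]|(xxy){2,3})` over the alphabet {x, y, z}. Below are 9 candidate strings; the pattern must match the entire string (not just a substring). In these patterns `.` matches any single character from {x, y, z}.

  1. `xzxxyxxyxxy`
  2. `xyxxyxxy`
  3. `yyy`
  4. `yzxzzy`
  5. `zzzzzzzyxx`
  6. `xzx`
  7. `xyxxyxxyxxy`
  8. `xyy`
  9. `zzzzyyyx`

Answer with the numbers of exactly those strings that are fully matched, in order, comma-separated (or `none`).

1 → match
2 → match
3 → no match
4 → no match
5 → match
6 → match
7 → match
8 → match
9 → match

1, 2, 5, 6, 7, 8, 9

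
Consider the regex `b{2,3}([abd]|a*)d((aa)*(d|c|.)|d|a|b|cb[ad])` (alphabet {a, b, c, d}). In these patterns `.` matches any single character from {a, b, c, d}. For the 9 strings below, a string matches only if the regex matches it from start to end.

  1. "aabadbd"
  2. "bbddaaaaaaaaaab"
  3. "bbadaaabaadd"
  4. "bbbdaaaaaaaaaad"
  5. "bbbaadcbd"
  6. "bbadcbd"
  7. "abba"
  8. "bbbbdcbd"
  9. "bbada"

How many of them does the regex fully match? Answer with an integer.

6

1. "aabadbd" → no match — must start with "b"
2 → match
3. "bbadaaabaadd" → no match
4 → match
5. "bbbaadcbd" → match
6. "bbadcbd" → match
7. "abba" → no match — must start with "b"
8. "bbbbdcbd" → match
9. "bbada" → match
Total matched: 6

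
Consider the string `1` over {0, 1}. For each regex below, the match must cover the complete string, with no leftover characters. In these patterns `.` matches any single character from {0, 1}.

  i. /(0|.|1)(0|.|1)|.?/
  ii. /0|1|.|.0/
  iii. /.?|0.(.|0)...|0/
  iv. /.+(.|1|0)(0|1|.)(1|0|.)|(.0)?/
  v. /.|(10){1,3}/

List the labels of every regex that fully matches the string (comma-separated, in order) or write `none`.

i → match
ii → match
iii → match
iv → no match
v → match

i, ii, iii, v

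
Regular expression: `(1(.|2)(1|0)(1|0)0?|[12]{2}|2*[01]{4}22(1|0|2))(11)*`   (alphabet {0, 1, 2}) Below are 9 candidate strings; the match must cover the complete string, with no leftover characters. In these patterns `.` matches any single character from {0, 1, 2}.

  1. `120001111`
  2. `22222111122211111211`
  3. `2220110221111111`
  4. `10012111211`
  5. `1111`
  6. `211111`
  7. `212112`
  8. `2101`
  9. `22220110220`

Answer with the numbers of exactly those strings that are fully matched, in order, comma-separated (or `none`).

1, 3, 5, 6, 9

1 → match
2 → no match
3 → match
4 → no match
5 → match
6 → match
7 → no match
8 → no match
9 → match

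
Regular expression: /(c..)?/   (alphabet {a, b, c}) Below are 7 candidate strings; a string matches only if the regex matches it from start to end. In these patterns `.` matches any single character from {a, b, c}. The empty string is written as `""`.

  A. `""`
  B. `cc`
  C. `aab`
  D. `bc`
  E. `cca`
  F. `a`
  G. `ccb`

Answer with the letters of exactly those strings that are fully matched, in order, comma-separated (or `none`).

A → match
B → no match
C → no match
D → no match
E → match
F → no match
G → match

A, E, G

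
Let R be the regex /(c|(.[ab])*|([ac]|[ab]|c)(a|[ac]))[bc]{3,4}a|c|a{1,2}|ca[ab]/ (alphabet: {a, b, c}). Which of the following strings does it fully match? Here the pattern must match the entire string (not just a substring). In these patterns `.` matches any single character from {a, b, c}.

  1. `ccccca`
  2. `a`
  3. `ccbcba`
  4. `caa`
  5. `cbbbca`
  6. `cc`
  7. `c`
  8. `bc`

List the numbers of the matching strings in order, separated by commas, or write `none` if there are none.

1, 2, 3, 4, 5, 7

1. `ccccca` → match
2. `a` → match
3. `ccbcba` → match
4. `caa` → match
5. `cbbbca` → match
6. `cc` → no match
7. `c` → match
8. `bc` → no match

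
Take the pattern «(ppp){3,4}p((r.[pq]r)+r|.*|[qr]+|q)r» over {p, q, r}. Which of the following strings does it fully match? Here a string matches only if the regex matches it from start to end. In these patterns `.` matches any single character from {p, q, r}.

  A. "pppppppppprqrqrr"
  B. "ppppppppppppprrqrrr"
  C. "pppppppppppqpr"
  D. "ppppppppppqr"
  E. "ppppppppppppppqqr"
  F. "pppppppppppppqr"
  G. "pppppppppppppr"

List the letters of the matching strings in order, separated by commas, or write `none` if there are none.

A → match
B → match
C → match
D. "ppppppppppqr" → match
E → match
F → match
G → match

A, B, C, D, E, F, G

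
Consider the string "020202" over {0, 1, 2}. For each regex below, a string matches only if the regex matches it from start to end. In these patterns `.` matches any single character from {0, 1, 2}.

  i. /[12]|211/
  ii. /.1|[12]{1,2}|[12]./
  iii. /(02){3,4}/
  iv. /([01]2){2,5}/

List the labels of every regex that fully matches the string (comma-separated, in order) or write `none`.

iii, iv

i → no match
ii → no match
iii → match
iv → match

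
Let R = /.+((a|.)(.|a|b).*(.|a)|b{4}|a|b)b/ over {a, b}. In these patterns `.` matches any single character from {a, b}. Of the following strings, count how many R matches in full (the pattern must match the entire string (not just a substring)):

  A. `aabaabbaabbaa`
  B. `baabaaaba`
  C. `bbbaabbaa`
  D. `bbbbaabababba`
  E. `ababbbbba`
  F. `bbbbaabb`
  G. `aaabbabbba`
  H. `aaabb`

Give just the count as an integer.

2

A → no match — must end with `b`
B → no match — must end with `b`
C → no match — must end with `b`
D → no match — must end with `b`
E → no match — must end with `b`
F → match
G → no match — must end with `b`
H → match
Total matched: 2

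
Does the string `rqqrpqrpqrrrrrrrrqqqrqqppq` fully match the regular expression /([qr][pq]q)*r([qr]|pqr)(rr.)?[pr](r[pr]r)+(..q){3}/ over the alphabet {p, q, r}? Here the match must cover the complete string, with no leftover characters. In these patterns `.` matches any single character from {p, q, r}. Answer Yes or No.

Yes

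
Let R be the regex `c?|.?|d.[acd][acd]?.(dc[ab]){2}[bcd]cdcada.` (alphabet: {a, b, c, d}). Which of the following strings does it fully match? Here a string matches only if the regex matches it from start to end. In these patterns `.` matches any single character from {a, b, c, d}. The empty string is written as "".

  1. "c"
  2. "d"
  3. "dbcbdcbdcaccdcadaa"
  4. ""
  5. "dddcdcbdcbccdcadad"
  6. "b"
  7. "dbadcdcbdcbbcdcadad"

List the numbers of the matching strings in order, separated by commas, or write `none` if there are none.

1, 2, 3, 4, 5, 6, 7

1 → match
2 → match
3 → match
4 → match
5 → match
6 → match
7 → match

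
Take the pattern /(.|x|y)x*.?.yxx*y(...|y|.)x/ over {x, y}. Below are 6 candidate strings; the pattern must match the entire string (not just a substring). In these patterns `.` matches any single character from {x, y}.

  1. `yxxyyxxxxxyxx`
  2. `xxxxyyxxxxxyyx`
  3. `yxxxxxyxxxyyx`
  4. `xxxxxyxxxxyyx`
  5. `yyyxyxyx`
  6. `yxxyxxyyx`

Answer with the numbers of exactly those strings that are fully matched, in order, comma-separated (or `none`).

1 → match
2 → match
3 → match
4 → match
5. `yyyxyxyx` → no match
6. `yxxyxxyyx` → match

1, 2, 3, 4, 6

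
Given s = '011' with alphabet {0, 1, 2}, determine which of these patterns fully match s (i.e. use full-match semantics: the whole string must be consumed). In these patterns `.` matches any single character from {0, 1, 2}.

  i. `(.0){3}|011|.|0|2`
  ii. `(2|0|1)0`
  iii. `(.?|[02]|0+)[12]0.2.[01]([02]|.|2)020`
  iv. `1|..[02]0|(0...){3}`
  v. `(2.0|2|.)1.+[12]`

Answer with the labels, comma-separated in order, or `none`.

i

i → match
ii → no match — must end with '0'
iii → no match — must end with '020'
iv → no match
v → no match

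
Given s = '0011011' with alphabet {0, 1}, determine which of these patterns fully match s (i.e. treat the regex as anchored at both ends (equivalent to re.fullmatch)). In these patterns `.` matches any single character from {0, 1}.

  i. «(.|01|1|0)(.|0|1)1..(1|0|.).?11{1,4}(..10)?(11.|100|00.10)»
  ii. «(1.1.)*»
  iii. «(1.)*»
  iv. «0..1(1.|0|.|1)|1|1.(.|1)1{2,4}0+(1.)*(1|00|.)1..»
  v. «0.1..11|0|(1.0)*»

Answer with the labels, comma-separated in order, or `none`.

v

i → no match
ii → no match
iii → no match
iv → no match
v → match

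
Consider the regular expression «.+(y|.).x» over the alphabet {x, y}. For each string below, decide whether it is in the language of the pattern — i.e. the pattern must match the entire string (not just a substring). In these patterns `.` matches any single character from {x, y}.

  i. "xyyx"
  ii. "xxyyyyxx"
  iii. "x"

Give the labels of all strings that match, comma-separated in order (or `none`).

i → match
ii → match
iii → no match

i, ii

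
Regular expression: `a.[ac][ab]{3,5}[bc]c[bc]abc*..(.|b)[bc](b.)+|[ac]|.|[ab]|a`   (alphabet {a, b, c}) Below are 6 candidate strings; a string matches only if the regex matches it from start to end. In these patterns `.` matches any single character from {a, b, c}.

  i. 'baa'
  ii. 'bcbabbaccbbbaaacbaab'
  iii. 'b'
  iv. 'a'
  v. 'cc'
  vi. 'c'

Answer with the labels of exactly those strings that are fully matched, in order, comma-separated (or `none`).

i. 'baa' → no match
ii → no match
iii. 'b' → match
iv. 'a' → match
v. 'cc' → no match
vi. 'c' → match

iii, iv, vi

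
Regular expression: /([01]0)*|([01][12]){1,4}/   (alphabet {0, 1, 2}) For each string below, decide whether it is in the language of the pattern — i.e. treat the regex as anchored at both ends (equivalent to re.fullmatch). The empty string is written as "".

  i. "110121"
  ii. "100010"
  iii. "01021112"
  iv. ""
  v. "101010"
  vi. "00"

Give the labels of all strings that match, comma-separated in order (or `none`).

i → no match
ii → match
iii → match
iv → match
v → match
vi → match

ii, iii, iv, v, vi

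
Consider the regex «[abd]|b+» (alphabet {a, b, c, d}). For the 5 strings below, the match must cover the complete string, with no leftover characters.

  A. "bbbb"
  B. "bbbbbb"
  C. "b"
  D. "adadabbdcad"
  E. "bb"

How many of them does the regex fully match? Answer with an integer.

A → match
B → match
C → match
D → no match
E → match
Total matched: 4

4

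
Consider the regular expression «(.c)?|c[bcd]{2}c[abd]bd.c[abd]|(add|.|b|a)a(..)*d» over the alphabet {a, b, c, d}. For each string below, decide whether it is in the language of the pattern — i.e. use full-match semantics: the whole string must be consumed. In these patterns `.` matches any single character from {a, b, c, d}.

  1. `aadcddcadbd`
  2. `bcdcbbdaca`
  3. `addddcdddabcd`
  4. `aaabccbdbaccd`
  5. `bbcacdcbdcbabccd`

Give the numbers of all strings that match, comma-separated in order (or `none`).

1, 4

1. `aadcddcadbd` → match
2. `bcdcbbdaca` → no match
3 → no match
4 → match
5 → no match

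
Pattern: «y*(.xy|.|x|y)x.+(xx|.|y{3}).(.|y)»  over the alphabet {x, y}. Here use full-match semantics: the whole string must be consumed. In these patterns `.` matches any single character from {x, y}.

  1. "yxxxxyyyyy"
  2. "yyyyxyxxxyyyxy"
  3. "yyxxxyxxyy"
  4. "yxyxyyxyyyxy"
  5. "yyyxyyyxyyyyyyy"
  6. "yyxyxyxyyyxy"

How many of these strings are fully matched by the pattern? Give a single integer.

1 → match
2 → match
3 → match
4 → match
5 → match
6 → match
Total matched: 6

6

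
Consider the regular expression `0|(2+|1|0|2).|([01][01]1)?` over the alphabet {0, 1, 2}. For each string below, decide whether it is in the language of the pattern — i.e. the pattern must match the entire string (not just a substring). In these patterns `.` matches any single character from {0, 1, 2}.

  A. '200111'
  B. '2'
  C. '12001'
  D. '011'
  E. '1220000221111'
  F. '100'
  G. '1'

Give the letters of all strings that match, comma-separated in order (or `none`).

A. '200111' → no match
B. '2' → no match
C. '12001' → no match
D. '011' → match
E → no match
F. '100' → no match
G. '1' → no match

D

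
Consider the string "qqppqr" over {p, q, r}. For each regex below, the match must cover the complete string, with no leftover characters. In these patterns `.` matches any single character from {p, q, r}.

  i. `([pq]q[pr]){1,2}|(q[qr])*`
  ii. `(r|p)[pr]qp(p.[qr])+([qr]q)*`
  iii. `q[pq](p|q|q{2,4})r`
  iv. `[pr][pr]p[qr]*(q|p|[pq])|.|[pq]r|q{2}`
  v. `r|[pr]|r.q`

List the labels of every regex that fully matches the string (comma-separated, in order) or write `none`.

i

i → match
ii → no match
iii → no match
iv → no match
v → no match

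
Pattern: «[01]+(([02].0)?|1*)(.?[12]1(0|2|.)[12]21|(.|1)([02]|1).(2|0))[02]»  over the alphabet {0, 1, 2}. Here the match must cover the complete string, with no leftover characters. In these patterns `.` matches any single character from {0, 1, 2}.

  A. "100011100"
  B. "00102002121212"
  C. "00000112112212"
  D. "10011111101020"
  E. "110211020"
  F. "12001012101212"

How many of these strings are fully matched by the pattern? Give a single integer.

A → match
B → match
C → match
D → match
E → no match
F → no match
Total matched: 4

4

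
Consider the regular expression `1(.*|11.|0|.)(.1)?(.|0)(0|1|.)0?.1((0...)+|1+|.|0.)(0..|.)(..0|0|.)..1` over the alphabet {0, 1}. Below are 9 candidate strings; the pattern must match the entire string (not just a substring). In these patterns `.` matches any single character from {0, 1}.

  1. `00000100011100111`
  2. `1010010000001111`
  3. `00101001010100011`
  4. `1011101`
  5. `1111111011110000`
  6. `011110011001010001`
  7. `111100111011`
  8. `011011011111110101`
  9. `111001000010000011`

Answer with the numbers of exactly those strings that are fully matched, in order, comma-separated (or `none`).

9

1 → no match — must start with `1`
2 → no match
3 → no match — must start with `1`
4 → no match
5 → no match — must end with `1`
6 → no match — must start with `1`
7 → no match
8 → no match — must start with `1`
9 → match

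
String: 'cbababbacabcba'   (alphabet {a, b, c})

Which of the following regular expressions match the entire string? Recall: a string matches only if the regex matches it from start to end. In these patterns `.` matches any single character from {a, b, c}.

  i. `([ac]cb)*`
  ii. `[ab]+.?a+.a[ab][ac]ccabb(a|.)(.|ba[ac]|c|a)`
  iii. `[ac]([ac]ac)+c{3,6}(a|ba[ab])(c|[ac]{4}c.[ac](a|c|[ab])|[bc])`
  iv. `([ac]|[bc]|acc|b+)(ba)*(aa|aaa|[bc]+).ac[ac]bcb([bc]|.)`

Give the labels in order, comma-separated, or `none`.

i → no match
ii → no match
iii → no match
iv → match

iv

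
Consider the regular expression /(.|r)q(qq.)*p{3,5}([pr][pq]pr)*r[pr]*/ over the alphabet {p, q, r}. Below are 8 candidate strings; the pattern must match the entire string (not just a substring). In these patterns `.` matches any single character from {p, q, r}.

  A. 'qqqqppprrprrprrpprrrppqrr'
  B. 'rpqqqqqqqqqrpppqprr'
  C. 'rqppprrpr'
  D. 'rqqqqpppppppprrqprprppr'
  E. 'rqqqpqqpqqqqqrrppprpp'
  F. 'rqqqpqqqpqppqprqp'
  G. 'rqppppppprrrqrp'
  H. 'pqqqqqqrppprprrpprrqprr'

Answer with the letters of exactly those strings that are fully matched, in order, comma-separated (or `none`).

A → no match
B → no match
C → match
D → no match
E → no match
F → no match
G → no match
H → no match

C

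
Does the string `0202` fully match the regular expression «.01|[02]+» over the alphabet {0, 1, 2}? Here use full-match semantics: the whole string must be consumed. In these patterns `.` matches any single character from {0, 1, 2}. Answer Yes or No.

Yes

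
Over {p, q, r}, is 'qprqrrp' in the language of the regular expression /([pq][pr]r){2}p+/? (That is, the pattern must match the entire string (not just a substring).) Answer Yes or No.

Yes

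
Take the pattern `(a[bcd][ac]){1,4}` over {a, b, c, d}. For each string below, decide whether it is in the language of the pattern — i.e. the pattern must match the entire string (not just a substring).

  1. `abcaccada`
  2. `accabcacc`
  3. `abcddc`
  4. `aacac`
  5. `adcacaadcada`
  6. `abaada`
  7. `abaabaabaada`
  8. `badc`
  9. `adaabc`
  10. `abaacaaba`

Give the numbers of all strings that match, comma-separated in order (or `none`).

1 → match
2 → match
3 → no match
4 → no match
5 → match
6 → match
7 → match
8 → no match — must start with `a`
9 → match
10 → match

1, 2, 5, 6, 7, 9, 10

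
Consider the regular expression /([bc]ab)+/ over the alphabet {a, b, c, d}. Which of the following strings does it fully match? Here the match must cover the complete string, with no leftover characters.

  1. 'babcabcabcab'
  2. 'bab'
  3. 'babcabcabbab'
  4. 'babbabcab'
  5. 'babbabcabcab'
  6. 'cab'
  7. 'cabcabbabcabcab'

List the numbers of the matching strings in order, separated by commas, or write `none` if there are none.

1 → match
2 → match
3 → match
4 → match
5 → match
6 → match
7 → match

1, 2, 3, 4, 5, 6, 7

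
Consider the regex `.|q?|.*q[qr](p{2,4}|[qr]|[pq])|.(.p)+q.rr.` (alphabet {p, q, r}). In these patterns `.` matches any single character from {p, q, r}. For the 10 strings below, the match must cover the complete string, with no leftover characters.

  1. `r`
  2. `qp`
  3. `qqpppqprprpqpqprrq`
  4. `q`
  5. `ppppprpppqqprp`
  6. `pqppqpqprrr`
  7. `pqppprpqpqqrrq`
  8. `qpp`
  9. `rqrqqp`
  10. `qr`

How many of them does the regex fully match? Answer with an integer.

5

1 → match
2 → no match
3 → match
4 → match
5 → no match
6 → no match
7 → match
8 → no match
9 → match
10 → no match
Total matched: 5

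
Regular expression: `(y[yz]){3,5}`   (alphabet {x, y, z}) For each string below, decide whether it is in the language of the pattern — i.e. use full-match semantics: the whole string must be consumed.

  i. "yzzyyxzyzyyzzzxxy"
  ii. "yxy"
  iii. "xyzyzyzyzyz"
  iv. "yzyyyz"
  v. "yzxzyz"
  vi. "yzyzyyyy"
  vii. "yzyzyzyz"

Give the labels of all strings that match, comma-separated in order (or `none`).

iv, vi, vii

i → no match
ii → no match
iii → no match — must start with "y"
iv → match
v → no match
vi → match
vii → match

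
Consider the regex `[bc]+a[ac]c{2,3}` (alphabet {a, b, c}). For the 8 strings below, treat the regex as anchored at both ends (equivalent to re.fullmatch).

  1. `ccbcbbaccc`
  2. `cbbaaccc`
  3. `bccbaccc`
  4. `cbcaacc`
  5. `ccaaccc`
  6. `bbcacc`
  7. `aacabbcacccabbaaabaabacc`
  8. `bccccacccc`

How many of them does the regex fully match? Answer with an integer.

1 → match
2 → match
3 → match
4 → match
5 → match
6 → no match
7 → no match
8 → match
Total matched: 6

6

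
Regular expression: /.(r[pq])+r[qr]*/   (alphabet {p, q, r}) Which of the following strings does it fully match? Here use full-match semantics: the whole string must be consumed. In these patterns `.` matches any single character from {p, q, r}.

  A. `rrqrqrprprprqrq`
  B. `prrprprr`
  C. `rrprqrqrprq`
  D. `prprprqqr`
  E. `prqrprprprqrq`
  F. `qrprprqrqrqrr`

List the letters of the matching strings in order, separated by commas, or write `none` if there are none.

A → match
B → no match
C → match
D → match
E → match
F → match

A, C, D, E, F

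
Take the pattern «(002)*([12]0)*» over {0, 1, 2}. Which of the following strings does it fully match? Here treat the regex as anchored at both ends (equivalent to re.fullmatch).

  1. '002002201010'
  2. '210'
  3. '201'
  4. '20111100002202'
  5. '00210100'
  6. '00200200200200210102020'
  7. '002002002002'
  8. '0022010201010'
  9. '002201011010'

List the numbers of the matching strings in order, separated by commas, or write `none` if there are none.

1 → match
2 → no match
3 → no match
4 → no match
5 → no match
6 → match
7 → match
8 → match
9 → no match

1, 6, 7, 8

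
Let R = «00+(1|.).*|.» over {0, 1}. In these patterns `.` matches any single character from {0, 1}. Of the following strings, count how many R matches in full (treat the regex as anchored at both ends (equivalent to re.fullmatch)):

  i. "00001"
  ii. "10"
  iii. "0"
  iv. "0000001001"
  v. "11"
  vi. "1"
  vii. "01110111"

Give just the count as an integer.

4

i. "00001" → match
ii. "10" → no match
iii. "0" → match
iv. "0000001001" → match
v. "11" → no match
vi. "1" → match
vii. "01110111" → no match
Total matched: 4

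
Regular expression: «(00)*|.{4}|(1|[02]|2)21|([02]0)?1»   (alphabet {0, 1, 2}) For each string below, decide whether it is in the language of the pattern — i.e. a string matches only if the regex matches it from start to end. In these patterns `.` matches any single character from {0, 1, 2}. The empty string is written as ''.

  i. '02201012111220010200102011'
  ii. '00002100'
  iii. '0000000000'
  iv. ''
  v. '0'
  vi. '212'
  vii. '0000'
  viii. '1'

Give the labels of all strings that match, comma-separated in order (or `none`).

i → no match
ii. '00002100' → no match
iii. '0000000000' → match
iv. '' → match
v. '0' → no match
vi. '212' → no match
vii. '0000' → match
viii. '1' → match

iii, iv, vii, viii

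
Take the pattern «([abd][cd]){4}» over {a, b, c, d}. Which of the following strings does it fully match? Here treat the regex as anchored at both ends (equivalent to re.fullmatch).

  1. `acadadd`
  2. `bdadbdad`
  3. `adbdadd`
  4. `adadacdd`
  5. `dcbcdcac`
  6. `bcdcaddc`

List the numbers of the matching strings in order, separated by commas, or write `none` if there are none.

2, 4, 5, 6

1. `acadadd` → no match
2. `bdadbdad` → match
3. `adbdadd` → no match
4. `adadacdd` → match
5. `dcbcdcac` → match
6. `bcdcaddc` → match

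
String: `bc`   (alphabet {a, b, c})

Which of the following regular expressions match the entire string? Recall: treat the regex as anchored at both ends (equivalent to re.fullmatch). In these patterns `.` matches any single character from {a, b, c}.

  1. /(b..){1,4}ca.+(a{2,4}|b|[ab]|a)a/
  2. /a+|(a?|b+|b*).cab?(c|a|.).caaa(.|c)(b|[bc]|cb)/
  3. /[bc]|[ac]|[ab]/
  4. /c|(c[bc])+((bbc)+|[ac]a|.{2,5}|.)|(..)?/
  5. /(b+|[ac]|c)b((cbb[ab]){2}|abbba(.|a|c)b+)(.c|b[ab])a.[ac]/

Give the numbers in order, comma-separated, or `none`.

4

1 → no match — must end with `a`
2 → no match
3 → no match
4 → match
5 → no match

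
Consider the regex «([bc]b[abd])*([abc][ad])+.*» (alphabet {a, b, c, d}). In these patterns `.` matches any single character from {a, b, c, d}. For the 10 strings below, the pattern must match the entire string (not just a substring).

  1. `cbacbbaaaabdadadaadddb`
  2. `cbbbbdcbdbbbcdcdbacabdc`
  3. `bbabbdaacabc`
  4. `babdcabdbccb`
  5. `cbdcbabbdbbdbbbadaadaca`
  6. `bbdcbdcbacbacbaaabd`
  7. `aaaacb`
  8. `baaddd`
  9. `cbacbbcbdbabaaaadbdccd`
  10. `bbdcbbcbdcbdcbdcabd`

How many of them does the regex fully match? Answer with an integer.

10

1 → match
2 → match
3 → match
4 → match
5 → match
6 → match
7 → match
8 → match
9 → match
10 → match
Total matched: 10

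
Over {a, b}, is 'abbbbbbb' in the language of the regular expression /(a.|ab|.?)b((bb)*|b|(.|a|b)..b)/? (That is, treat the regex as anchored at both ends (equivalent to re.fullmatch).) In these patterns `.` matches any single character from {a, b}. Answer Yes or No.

Yes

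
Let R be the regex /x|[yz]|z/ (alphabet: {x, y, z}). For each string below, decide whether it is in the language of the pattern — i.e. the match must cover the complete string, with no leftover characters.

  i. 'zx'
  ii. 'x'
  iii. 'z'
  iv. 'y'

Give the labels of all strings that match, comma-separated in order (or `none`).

ii, iii, iv

i → no match
ii → match
iii → match
iv → match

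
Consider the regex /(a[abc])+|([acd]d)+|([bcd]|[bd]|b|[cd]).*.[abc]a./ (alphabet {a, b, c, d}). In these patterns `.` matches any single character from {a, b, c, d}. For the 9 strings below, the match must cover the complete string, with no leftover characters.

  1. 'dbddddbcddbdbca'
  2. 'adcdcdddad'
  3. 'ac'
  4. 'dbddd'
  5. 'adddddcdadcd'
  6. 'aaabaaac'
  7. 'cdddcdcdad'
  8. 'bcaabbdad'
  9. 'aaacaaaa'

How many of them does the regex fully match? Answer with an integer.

1 → no match
2. 'adcdcdddad' → match
3. 'ac' → match
4. 'dbddd' → no match
5. 'adddddcdadcd' → match
6. 'aaabaaac' → match
7. 'cdddcdcdad' → match
8. 'bcaabbdad' → no match
9. 'aaacaaaa' → match
Total matched: 6

6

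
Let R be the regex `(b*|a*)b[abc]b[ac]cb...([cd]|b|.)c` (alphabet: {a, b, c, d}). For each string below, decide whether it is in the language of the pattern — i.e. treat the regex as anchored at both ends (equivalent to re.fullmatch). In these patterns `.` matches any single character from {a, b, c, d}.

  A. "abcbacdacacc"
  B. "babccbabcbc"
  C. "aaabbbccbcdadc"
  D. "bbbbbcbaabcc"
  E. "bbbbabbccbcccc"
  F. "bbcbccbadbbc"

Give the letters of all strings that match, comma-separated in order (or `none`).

A. "abcbacdacacc" → no match
B. "babccbabcbc" → match
C → match
D. "bbbbbcbaabcc" → no match
E → no match
F. "bbcbccbadbbc" → match

B, C, F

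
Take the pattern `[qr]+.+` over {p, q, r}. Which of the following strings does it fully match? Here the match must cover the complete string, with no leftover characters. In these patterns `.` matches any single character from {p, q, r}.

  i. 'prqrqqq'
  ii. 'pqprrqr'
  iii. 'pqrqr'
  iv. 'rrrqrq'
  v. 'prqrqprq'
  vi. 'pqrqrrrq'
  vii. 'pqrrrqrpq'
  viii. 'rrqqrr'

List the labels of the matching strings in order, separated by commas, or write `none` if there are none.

iv, viii

i. 'prqrqqq' → no match
ii. 'pqprrqr' → no match
iii. 'pqrqr' → no match
iv. 'rrrqrq' → match
v. 'prqrqprq' → no match
vi. 'pqrqrrrq' → no match
vii. 'pqrrrqrpq' → no match
viii. 'rrqqrr' → match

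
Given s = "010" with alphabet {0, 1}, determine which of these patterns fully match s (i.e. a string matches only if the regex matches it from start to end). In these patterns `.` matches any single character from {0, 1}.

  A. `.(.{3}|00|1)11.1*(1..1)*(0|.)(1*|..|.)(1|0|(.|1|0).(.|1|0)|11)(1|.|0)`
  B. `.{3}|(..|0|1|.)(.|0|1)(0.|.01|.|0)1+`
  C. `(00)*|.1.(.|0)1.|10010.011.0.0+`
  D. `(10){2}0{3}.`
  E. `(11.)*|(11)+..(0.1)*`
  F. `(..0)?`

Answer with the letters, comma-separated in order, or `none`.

B, F

A → no match
B → match
C → no match
D → no match — must start with "10"
E → no match
F → match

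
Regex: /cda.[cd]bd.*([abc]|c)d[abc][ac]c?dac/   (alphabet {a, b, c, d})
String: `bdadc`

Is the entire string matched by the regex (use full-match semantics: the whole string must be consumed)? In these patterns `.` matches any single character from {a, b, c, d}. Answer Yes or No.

No

Every match must start with `cda`, but `bdadc` does not.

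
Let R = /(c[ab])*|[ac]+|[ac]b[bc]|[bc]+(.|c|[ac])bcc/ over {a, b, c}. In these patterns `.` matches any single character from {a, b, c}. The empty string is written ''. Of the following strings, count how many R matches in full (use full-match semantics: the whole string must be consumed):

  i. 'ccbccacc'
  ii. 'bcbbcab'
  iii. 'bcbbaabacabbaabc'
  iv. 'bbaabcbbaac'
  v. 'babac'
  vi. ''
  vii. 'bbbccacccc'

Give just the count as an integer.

1

i → no match
ii → no match
iii → no match
iv → no match
v → no match
vi → match
vii → no match
Total matched: 1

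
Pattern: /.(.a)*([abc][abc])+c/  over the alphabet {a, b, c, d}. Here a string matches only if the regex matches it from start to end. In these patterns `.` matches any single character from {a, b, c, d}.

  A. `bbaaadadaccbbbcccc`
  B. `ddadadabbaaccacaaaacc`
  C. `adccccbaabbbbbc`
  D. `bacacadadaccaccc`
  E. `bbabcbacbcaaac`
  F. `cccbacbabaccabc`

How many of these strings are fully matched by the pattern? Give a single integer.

2

A → match
B → no match
C → no match
D → no match
E → match
F → no match
Total matched: 2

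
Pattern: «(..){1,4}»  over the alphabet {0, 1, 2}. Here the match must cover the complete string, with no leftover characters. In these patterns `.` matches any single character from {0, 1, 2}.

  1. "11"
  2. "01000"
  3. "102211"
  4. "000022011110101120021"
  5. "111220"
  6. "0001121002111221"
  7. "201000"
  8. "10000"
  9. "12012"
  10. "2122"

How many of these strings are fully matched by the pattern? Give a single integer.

1. "11" → match
2. "01000" → no match
3. "102211" → match
4 → no match
5. "111220" → match
6 → no match
7. "201000" → match
8. "10000" → no match
9. "12012" → no match
10. "2122" → match
Total matched: 5

5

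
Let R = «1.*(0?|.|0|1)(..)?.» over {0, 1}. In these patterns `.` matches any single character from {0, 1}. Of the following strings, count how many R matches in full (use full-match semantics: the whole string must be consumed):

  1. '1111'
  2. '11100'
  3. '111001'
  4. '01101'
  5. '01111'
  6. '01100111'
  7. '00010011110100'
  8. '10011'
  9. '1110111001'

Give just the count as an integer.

1 → match
2 → match
3 → match
4 → no match — must start with '1'
5 → no match — must start with '1'
6 → no match — must start with '1'
7 → no match — must start with '1'
8 → match
9 → match
Total matched: 5

5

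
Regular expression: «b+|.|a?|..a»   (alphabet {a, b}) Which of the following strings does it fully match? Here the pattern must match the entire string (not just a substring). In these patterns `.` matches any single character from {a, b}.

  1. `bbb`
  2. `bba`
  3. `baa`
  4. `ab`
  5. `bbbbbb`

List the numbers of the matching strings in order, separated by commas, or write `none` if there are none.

1. `bbb` → match
2. `bba` → match
3. `baa` → match
4. `ab` → no match
5. `bbbbbb` → match

1, 2, 3, 5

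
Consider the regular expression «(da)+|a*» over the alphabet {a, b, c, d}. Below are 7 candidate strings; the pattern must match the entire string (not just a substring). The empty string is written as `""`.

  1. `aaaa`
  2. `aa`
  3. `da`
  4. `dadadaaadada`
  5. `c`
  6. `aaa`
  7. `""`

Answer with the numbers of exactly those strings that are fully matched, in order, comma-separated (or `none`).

1 → match
2 → match
3 → match
4 → no match
5 → no match
6 → match
7 → match

1, 2, 3, 6, 7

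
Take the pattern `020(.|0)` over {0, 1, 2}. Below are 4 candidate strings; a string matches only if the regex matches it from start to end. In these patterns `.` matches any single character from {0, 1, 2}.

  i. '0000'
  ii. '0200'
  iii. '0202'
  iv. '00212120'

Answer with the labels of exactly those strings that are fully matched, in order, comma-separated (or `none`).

ii, iii

i → no match — must start with '020'
ii → match
iii → match
iv → no match — must start with '020'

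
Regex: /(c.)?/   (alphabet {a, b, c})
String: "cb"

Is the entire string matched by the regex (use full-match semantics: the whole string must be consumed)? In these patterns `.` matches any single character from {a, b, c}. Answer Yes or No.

Yes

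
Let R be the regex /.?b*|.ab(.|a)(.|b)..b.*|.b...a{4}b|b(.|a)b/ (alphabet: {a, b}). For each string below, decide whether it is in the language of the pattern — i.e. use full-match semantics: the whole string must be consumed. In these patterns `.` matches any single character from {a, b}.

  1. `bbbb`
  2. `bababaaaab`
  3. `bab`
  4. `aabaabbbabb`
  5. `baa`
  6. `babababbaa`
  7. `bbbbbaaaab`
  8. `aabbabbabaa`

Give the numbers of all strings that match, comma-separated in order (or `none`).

1, 3, 4, 6, 7

1 → match
2 → no match
3 → match
4 → match
5 → no match
6 → match
7 → match
8 → no match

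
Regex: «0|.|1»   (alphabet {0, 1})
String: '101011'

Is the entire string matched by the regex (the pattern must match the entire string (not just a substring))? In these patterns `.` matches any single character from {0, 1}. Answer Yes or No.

No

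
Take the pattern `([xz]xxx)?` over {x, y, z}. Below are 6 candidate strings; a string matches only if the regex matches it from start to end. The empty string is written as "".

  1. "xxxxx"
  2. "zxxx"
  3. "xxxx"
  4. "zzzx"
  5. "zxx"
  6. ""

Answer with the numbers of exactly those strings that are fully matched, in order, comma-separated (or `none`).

1 → no match
2 → match
3 → match
4 → no match
5 → no match
6 → match

2, 3, 6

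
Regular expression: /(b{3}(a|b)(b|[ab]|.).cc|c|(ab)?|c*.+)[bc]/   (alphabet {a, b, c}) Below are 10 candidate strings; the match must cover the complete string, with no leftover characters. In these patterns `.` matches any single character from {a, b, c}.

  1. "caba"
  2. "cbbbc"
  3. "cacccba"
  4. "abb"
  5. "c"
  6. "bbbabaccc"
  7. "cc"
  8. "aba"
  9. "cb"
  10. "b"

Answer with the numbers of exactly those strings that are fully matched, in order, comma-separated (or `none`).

2, 4, 5, 6, 7, 9, 10

1 → no match
2 → match
3 → no match
4 → match
5 → match
6 → match
7 → match
8 → no match
9 → match
10 → match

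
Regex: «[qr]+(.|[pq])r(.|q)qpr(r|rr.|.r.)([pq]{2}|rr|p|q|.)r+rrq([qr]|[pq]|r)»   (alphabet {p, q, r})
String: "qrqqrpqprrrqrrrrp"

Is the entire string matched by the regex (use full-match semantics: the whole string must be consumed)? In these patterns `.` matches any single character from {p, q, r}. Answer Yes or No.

No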